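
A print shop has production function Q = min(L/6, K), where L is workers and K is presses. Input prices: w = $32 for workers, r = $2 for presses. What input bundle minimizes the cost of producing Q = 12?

With a fixed-proportions technology, the cost-minimizing bundle uses no slack in either input: L/6 = K = Q.
So L = 6·12 = 72 and K = 12.

L* = 72, K* = 12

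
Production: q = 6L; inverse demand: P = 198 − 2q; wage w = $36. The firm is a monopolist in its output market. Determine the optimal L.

Marginal revenue from the inverse demand is MR = 198 − 4q.
The marginal product is MP_L = 6.
A monopolist hires until marginal revenue product equals the wage: MR·MP_L = w.
(198 − 24L)·6 = 36, so L = 8.

L* = 8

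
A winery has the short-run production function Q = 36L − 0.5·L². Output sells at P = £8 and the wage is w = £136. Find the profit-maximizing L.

The marginal product of L is MP_L = 36 − L.
A price-taking firm hires until the value of the marginal product equals the wage: P·MP_L = w, so 8·(36 − L) = 136.
Then 36 − L = 17, giving L = 19.

L* = 19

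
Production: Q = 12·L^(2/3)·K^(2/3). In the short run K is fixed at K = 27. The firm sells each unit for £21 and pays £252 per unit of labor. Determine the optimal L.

With K = 27, MP_L = (2/3)·12·L^(-1/3)·27^(2/3) = 72·L^(-1/3).
Profit maximization for a price taker requires P·MP_L = w: 21·72·L^(-1/3) = 252.
So L^(-1/3) = 1/6, which gives L = 216.

L* = 216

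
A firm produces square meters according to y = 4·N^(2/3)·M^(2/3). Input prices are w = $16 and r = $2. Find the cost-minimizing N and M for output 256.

N* = 8, M* = 64

Cost minimization requires the marginal rate of technical substitution to equal the input-price ratio: MP_N/MP_M = w/r.
Here MP_N/MP_M = (2/3)·(M/N)/(2/3) = (M/N). Setting this equal to 16/2 = 8 gives M = 8N.
Substituting into y = 256: 4·N^(2/3)·(8N)^(2/3) = 256.
Solving, N = 8 and M = 64.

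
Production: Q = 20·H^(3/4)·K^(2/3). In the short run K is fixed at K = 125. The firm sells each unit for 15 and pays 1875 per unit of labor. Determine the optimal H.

With K = 125, MP_H = (3/4)·20·H^(-1/4)·125^(2/3) = 375·H^(-1/4).
Profit maximization for a price taker requires P·MP_H = w: 15·375·H^(-1/4) = 1875.
So H^(-1/4) = 1/3, which gives H = 81.

H* = 81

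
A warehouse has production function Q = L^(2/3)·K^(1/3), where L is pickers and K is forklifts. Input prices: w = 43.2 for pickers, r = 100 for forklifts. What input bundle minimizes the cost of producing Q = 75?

Cost minimization requires the marginal rate of technical substitution to equal the input-price ratio: MP_L/MP_K = w/r.
Here MP_L/MP_K = (2/3)·(K/L)/(1/3) = 2·(K/L). Setting this equal to 43.2/100 = 0.432 gives K = 0.216L.
Substituting into Q = 75: L^(2/3)·(0.216L)^(1/3) = 75.
Solving, L = 125 and K = 27.

L* = 125, K* = 27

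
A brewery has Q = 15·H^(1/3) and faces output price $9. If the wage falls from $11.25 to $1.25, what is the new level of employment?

H* = 216

From P·MP_H = w with MP_H = 5·H^(-2/3), the labor demand is H(w) = (45/w)^(3/2).
At w = 11.25: H = 8. At w = 1.25: H = 216.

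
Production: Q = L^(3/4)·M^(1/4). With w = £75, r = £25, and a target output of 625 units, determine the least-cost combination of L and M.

L* = 625, M* = 625

Cost minimization requires the marginal rate of technical substitution to equal the input-price ratio: MP_L/MP_M = w/r.
Here MP_L/MP_M = (3/4)·(M/L)/(1/4) = 3·(M/L). Setting this equal to 75/25 = 3 gives M = L.
Substituting into Q = 625: L^(3/4)·(L)^(1/4) = 625.
Solving, L = 625 and M = 625.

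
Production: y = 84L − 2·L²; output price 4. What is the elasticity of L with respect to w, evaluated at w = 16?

From P·MP_L = w with MP_L = 84 − 4L, labor demand is L(w) = (84 − w/4)/4.
dL/dw = −1/(16) = -0.0625.
At w = 16, L = 20, so ε = (dL/dw)·(w/L) = (-0.0625)·(16/20) = -0.05.

ε = -0.05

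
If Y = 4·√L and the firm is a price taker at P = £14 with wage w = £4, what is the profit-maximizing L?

MP_L = (1/2)·4·L^(-1/2) = 2·L^(-1/2).
Profit maximization for a price taker requires P·MP_L = w: 14·2·L^(-1/2) = 4.
So L^(-1/2) = 1/7, which gives L = 49.

L* = 49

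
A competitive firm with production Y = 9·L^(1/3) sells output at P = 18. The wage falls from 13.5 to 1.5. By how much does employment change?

ΔL = 208

From P·MP_L = w with MP_L = 3·L^(-2/3), the labor demand is L(w) = (54/w)^(3/2).
At w = 13.5: L = 8. At w = 1.5: L = 216.
ΔL = 216 − 8 = 208.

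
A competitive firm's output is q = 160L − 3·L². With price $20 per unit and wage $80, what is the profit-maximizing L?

L* = 26

The marginal product of L is MP_L = 160 − 6L.
A price-taking firm hires until the value of the marginal product equals the wage: P·MP_L = w, so 20·(160 − 6L) = 80.
Then 160 − 6L = 4, giving L = 26.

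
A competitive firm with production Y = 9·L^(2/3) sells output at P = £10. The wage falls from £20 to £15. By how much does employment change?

From P·MP_L = w with MP_L = 6·L^(-1/3), the labor demand is L(w) = (60/w)^(3).
At w = 20: L = 27. At w = 15: L = 64.
ΔL = 64 − 27 = 37.

ΔL = 37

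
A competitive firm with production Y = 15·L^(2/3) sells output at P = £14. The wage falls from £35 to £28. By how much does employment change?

From P·MP_L = w with MP_L = 10·L^(-1/3), the labor demand is L(w) = (140/w)^(3).
At w = 35: L = 64. At w = 28: L = 125.
ΔL = 125 − 64 = 61.

ΔL = 61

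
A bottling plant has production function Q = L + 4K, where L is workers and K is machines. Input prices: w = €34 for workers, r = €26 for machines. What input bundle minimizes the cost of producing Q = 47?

The inputs are perfect substitutes, so the firm uses whichever has the lower cost per unit of output.
Cost per unit of output via L is 34; via K it is 6.5. K is cheaper.
Producing Q = 47 with K alone: L = 0, K = 11.75.

L* = 0, K* = 11.75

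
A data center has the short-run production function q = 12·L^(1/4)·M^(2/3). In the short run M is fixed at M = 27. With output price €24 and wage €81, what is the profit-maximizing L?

With M = 27, MP_L = (1/4)·12·L^(-3/4)·27^(2/3) = 27·L^(-3/4).
Profit maximization for a price taker requires P·MP_L = w: 24·27·L^(-3/4) = 81.
So L^(-3/4) = 0.125, which gives L = 16.

L* = 16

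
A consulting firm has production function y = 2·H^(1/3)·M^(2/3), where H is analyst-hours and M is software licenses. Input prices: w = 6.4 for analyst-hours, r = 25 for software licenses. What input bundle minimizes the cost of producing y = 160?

Cost minimization requires the marginal rate of technical substitution to equal the input-price ratio: MP_H/MP_M = w/r.
Here MP_H/MP_M = (1/3)·(M/H)/(2/3) = 0.5·(M/H). Setting this equal to 6.4/25 = 0.256 gives M = 0.512H.
Substituting into y = 160: 2·H^(1/3)·(0.512H)^(2/3) = 160.
Solving, H = 125 and M = 64.

H* = 125, M* = 64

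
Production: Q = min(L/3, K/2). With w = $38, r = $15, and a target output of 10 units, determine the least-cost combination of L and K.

L* = 30, K* = 20

With a fixed-proportions technology, the cost-minimizing bundle uses no slack in either input: L/3 = K/2 = Q.
So L = 3·10 = 30 and K = 2·10 = 20.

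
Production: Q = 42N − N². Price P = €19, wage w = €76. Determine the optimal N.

N* = 19

The marginal product of N is MP_N = 42 − 2N.
A price-taking firm hires until the value of the marginal product equals the wage: P·MP_N = w, so 19·(42 − 2N) = 76.
Then 42 − 2N = 4, giving N = 19.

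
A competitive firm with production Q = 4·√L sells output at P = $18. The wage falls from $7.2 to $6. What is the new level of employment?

From P·MP_L = w with MP_L = 2·L^(-1/2), the labor demand is L(w) = (36/w)^(2).
At w = 7.2: L = 25. At w = 6: L = 36.

L* = 36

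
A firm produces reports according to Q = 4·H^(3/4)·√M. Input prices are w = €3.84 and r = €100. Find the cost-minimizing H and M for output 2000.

H* = 625, M* = 16

Cost minimization requires the marginal rate of technical substitution to equal the input-price ratio: MP_H/MP_M = w/r.
Here MP_H/MP_M = (3/4)·(M/H)/(1/2) = 1.5·(M/H). Setting this equal to 3.84/100 = 0.0384 gives M = 0.0256H.
Substituting into Q = 2000: 4·H^(3/4)·(0.0256H)^(1/2) = 2000.
Solving, H = 625 and M = 16.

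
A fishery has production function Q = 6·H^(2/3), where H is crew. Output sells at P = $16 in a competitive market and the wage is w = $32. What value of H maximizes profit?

MP_H = (2/3)·6·H^(-1/3) = 4·H^(-1/3).
Profit maximization for a price taker requires P·MP_H = w: 16·4·H^(-1/3) = 32.
So H^(-1/3) = 0.5, which gives H = 8.

H* = 8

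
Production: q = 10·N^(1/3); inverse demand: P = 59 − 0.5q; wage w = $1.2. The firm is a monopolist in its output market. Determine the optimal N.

N* = 125

Marginal revenue from the inverse demand is MR = 59 − q.
The marginal product is MP_N = (10/3)·N^(-2/3).
A monopolist hires until marginal revenue product equals the wage: MR·MP_N = w.
At N, q = 10·N^(1/3). Substituting and solving: (59 − 10·N^(1/3))·(10/3)·N^(-2/3) = 1.2 gives N = 125.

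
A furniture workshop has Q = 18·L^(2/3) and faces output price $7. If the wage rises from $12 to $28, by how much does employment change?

From P·MP_L = w with MP_L = 12·L^(-1/3), the labor demand is L(w) = (84/w)^(3).
At w = 12: L = 343. At w = 28: L = 27.
ΔL = 27 − 343 = -316.

ΔL = -316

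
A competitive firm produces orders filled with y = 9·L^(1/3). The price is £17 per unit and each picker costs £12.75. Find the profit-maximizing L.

L* = 8

MP_L = (1/3)·9·L^(-2/3) = 3·L^(-2/3).
Profit maximization for a price taker requires P·MP_L = w: 17·3·L^(-2/3) = 12.75.
So L^(-2/3) = 0.25, which gives L = 8.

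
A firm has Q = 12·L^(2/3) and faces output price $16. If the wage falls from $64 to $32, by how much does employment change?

ΔL = 56

From P·MP_L = w with MP_L = 8·L^(-1/3), the labor demand is L(w) = (128/w)^(3).
At w = 64: L = 8. At w = 32: L = 64.
ΔL = 64 − 8 = 56.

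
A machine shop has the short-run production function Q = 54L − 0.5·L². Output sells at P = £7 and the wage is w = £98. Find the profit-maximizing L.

The marginal product of L is MP_L = 54 − L.
A price-taking firm hires until the value of the marginal product equals the wage: P·MP_L = w, so 7·(54 − L) = 98.
Then 54 − L = 14, giving L = 40.

L* = 40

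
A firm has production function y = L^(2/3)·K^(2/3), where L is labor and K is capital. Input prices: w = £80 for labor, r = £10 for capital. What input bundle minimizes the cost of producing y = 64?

L* = 8, K* = 64

Cost minimization requires the marginal rate of technical substitution to equal the input-price ratio: MP_L/MP_K = w/r.
Here MP_L/MP_K = (2/3)·(K/L)/(2/3) = (K/L). Setting this equal to 80/10 = 8 gives K = 8L.
Substituting into y = 64: L^(2/3)·(8L)^(2/3) = 64.
Solving, L = 8 and K = 64.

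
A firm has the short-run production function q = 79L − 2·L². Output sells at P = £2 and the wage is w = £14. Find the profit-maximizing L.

L* = 18

The marginal product of L is MP_L = 79 − 4L.
A price-taking firm hires until the value of the marginal product equals the wage: P·MP_L = w, so 2·(79 − 4L) = 14.
Then 79 − 4L = 7, giving L = 18.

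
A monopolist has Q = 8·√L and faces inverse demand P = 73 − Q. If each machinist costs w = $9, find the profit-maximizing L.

Marginal revenue from the inverse demand is MR = 73 − 2Q.
The marginal product is MP_L = 4·L^(-1/2).
A monopolist hires until marginal revenue product equals the wage: MR·MP_L = w.
At L, Q = 8·√L. Substituting and solving: (73 − 16·√L)·4·L^(-1/2) = 9 gives L = 16.

L* = 16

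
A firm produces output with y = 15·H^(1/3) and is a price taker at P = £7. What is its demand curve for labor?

MP_H = (1/3)·15·H^(-2/3) = 5·H^(-2/3).
Setting P·MP_H = w: 35·H^(-2/3) = w.
Solving for H: H^(-2/3) = w/35, so H = (35/w)^(3/2).

H(w) = (35/w)^(3/2)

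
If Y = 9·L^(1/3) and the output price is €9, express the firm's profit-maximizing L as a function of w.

L(w) = (27/w)^(3/2)

MP_L = (1/3)·9·L^(-2/3) = 3·L^(-2/3).
Setting P·MP_L = w: 27·L^(-2/3) = w.
Solving for L: L^(-2/3) = w/27, so L = (27/w)^(3/2).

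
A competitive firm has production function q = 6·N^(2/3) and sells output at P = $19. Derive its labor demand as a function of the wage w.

N(w) = 438976/w³

MP_N = (2/3)·6·N^(-1/3) = 4·N^(-1/3).
Setting P·MP_N = w: 76·N^(-1/3) = w.
Solving for N: N^(-1/3) = w/76, so N = (76/w)^(3).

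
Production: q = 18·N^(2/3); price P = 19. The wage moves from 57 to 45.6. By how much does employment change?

From P·MP_N = w with MP_N = 12·N^(-1/3), the labor demand is N(w) = (228/w)^(3).
At w = 57: N = 64. At w = 45.6: N = 125.
ΔN = 125 − 64 = 61.

ΔN = 61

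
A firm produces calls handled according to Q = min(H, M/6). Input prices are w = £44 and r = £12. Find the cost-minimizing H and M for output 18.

With a fixed-proportions technology, the cost-minimizing bundle uses no slack in either input: H = M/6 = Q.
So H = 18 and M = 6·18 = 108.

H* = 18, M* = 108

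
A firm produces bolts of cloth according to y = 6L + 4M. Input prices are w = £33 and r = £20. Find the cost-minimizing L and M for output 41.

L* = 0, M* = 10.25

The inputs are perfect substitutes, so the firm uses whichever has the lower cost per unit of output.
Cost per unit of output via L is w/6 = 5.5; via M it is r/4 = 5. M is cheaper.
Producing y = 41 with M alone: L = 0, M = 10.25.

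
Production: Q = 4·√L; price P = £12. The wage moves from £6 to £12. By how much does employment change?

From P·MP_L = w with MP_L = 2·L^(-1/2), the labor demand is L(w) = (24/w)^(2).
At w = 6: L = 16. At w = 12: L = 4.
ΔL = 4 − 16 = -12.

ΔL = -12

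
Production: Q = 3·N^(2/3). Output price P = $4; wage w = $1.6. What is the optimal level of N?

MP_N = (2/3)·3·N^(-1/3) = 2·N^(-1/3).
Profit maximization for a price taker requires P·MP_N = w: 4·2·N^(-1/3) = 1.6.
So N^(-1/3) = 0.2, which gives N = 125.

N* = 125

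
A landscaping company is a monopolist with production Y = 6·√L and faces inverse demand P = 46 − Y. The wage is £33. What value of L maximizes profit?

Marginal revenue from the inverse demand is MR = 46 − 2Y.
The marginal product is MP_L = 3·L^(-1/2).
A monopolist hires until marginal revenue product equals the wage: MR·MP_L = w.
At L, Y = 6·√L. Substituting and solving: (46 − 12·√L)·3·L^(-1/2) = 33 gives L = 4.

L* = 4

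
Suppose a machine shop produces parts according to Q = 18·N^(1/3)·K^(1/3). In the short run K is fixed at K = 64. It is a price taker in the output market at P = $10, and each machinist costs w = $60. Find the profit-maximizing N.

With K = 64, MP_N = (1/3)·18·N^(-2/3)·64^(1/3) = 24·N^(-2/3).
Profit maximization for a price taker requires P·MP_N = w: 10·24·N^(-2/3) = 60.
So N^(-2/3) = 0.25, which gives N = 8.

N* = 8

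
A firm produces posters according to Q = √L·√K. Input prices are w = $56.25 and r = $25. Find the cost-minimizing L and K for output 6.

L* = 4, K* = 9

Cost minimization requires the marginal rate of technical substitution to equal the input-price ratio: MP_L/MP_K = w/r.
Here MP_L/MP_K = (1/2)·(K/L)/(1/2) = (K/L). Setting this equal to 56.25/25 = 2.25 gives K = 2.25L.
Substituting into Q = 6: L^(1/2)·(2.25L)^(1/2) = 6.
Solving, L = 4 and K = 9.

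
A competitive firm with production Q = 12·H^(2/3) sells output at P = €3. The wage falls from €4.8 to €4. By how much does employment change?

From P·MP_H = w with MP_H = 8·H^(-1/3), the labor demand is H(w) = (24/w)^(3).
At w = 4.8: H = 125. At w = 4: H = 216.
ΔH = 216 − 125 = 91.

ΔH = 91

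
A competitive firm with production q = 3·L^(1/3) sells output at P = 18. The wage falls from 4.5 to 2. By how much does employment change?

ΔL = 19

From P·MP_L = w with MP_L = L^(-2/3), the labor demand is L(w) = (18/w)^(3/2).
At w = 4.5: L = 8. At w = 2: L = 27.
ΔL = 27 − 8 = 19.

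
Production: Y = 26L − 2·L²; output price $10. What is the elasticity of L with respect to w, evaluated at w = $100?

From P·MP_L = w with MP_L = 26 − 4L, labor demand is L(w) = (26 − w/10)/4.
dL/dw = −1/(40) = -0.025.
At w = 100, L = 4, so ε = (dL/dw)·(w/L) = (-0.025)·(100/4) = -0.625.

ε = -0.625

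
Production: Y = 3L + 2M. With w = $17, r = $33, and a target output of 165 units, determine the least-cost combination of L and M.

The inputs are perfect substitutes, so the firm uses whichever has the lower cost per unit of output.
Cost per unit of output via L is w/3 = 17/3; via M it is r/2 = 16.5. L is cheaper.
Producing Y = 165 with L alone: L = 55, M = 0.

L* = 55, M* = 0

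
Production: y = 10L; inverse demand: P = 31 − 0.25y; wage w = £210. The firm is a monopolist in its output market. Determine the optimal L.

Marginal revenue from the inverse demand is MR = 31 − 0.5y.
The marginal product is MP_L = 10.
A monopolist hires until marginal revenue product equals the wage: MR·MP_L = w.
(31 − 5L)·10 = 210, so L = 2.

L* = 2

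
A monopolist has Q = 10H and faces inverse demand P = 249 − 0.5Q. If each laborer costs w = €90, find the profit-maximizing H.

H* = 24

Marginal revenue from the inverse demand is MR = 249 − Q.
The marginal product is MP_H = 10.
A monopolist hires until marginal revenue product equals the wage: MR·MP_H = w.
(249 − 10H)·10 = 90, so H = 24.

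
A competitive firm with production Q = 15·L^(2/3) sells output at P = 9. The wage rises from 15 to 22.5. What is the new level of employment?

From P·MP_L = w with MP_L = 10·L^(-1/3), the labor demand is L(w) = (90/w)^(3).
At w = 15: L = 216. At w = 22.5: L = 64.

L* = 64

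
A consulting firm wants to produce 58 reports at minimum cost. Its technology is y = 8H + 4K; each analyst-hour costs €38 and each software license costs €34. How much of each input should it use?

The inputs are perfect substitutes, so the firm uses whichever has the lower cost per unit of output.
Cost per unit of output via H is w/8 = 4.75; via K it is r/4 = 8.5. H is cheaper.
Producing y = 58 with H alone: H = 7.25, K = 0.

H* = 7.25, K* = 0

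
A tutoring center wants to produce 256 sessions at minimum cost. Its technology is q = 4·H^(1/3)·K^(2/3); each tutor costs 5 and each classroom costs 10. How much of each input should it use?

H* = 64, K* = 64

Cost minimization requires the marginal rate of technical substitution to equal the input-price ratio: MP_H/MP_K = w/r.
Here MP_H/MP_K = (1/3)·(K/H)/(2/3) = 0.5·(K/H). Setting this equal to 5/10 = 0.5 gives K = H.
Substituting into q = 256: 4·H^(1/3)·(H)^(2/3) = 256.
Solving, H = 64 and K = 64.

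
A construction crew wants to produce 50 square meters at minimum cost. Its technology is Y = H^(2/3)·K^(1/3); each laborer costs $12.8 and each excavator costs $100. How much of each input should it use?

Cost minimization requires the marginal rate of technical substitution to equal the input-price ratio: MP_H/MP_K = w/r.
Here MP_H/MP_K = (2/3)·(K/H)/(1/3) = 2·(K/H). Setting this equal to 12.8/100 = 0.128 gives K = 0.064H.
Substituting into Y = 50: H^(2/3)·(0.064H)^(1/3) = 50.
Solving, H = 125 and K = 8.

H* = 125, K* = 8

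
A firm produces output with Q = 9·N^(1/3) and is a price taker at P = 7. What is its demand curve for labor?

MP_N = (1/3)·9·N^(-2/3) = 3·N^(-2/3).
Setting P·MP_N = w: 21·N^(-2/3) = w.
Solving for N: N^(-2/3) = w/21, so N = (21/w)^(3/2).

N(w) = (21/w)^(3/2)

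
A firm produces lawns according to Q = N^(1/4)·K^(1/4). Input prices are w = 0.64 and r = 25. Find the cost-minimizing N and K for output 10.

Cost minimization requires the marginal rate of technical substitution to equal the input-price ratio: MP_N/MP_K = w/r.
Here MP_N/MP_K = (1/4)·(K/N)/(1/4) = (K/N). Setting this equal to 0.64/25 = 0.0256 gives K = 0.0256N.
Substituting into Q = 10: N^(1/4)·(0.0256N)^(1/4) = 10.
Solving, N = 625 and K = 16.

N* = 625, K* = 16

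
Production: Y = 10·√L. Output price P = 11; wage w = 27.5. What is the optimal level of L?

MP_L = (1/2)·10·L^(-1/2) = 5·L^(-1/2).
Profit maximization for a price taker requires P·MP_L = w: 11·5·L^(-1/2) = 27.5.
So L^(-1/2) = 0.5, which gives L = 4.

L* = 4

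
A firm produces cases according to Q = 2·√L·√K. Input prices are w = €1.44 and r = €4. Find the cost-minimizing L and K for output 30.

Cost minimization requires the marginal rate of technical substitution to equal the input-price ratio: MP_L/MP_K = w/r.
Here MP_L/MP_K = (1/2)·(K/L)/(1/2) = (K/L). Setting this equal to 1.44/4 = 0.36 gives K = 0.36L.
Substituting into Q = 30: 2·L^(1/2)·(0.36L)^(1/2) = 30.
Solving, L = 25 and K = 9.

L* = 25, K* = 9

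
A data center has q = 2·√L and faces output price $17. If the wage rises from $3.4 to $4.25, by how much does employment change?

ΔL = -9

From P·MP_L = w with MP_L = L^(-1/2), the labor demand is L(w) = (17/w)^(2).
At w = 3.4: L = 25. At w = 4.25: L = 16.
ΔL = 16 − 25 = -9.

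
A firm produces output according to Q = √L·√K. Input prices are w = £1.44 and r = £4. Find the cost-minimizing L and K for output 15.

L* = 25, K* = 9

Cost minimization requires the marginal rate of technical substitution to equal the input-price ratio: MP_L/MP_K = w/r.
Here MP_L/MP_K = (1/2)·(K/L)/(1/2) = (K/L). Setting this equal to 1.44/4 = 0.36 gives K = 0.36L.
Substituting into Q = 15: L^(1/2)·(0.36L)^(1/2) = 15.
Solving, L = 25 and K = 9.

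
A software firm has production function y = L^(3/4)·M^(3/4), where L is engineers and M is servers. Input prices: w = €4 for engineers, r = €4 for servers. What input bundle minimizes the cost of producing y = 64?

L* = 16, M* = 16

Cost minimization requires the marginal rate of technical substitution to equal the input-price ratio: MP_L/MP_M = w/r.
Here MP_L/MP_M = (3/4)·(M/L)/(3/4) = (M/L). Setting this equal to 4/4 = 1 gives M = L.
Substituting into y = 64: L^(3/4)·(L)^(3/4) = 64.
Solving, L = 16 and M = 16.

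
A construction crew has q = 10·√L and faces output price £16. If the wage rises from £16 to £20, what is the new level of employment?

L* = 16

From P·MP_L = w with MP_L = 5·L^(-1/2), the labor demand is L(w) = (80/w)^(2).
At w = 16: L = 25. At w = 20: L = 16.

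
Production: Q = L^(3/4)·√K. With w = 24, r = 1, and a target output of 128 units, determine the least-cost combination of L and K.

L* = 16, K* = 256

Cost minimization requires the marginal rate of technical substitution to equal the input-price ratio: MP_L/MP_K = w/r.
Here MP_L/MP_K = (3/4)·(K/L)/(1/2) = 1.5·(K/L). Setting this equal to 24/1 = 24 gives K = 16L.
Substituting into Q = 128: L^(3/4)·(16L)^(1/2) = 128.
Solving, L = 16 and K = 256.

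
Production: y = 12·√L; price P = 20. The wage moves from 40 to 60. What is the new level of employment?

From P·MP_L = w with MP_L = 6·L^(-1/2), the labor demand is L(w) = (120/w)^(2).
At w = 40: L = 9. At w = 60: L = 4.

L* = 4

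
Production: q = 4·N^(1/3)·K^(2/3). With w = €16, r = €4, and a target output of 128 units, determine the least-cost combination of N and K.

Cost minimization requires the marginal rate of technical substitution to equal the input-price ratio: MP_N/MP_K = w/r.
Here MP_N/MP_K = (1/3)·(K/N)/(2/3) = 0.5·(K/N). Setting this equal to 16/4 = 4 gives K = 8N.
Substituting into q = 128: 4·N^(1/3)·(8N)^(2/3) = 128.
Solving, N = 8 and K = 64.

N* = 8, K* = 64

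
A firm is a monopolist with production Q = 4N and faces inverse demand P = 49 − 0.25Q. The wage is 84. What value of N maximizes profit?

Marginal revenue from the inverse demand is MR = 49 − 0.5Q.
The marginal product is MP_N = 4.
A monopolist hires until marginal revenue product equals the wage: MR·MP_N = w.
(49 − 2N)·4 = 84, so N = 14.

N* = 14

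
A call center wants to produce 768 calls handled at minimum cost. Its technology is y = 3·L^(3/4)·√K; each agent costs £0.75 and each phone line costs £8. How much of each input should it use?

Cost minimization requires the marginal rate of technical substitution to equal the input-price ratio: MP_L/MP_K = w/r.
Here MP_L/MP_K = (3/4)·(K/L)/(1/2) = 1.5·(K/L). Setting this equal to 0.75/8 = 0.09375 gives K = 0.0625L.
Substituting into y = 768: 3·L^(3/4)·(0.0625L)^(1/2) = 768.
Solving, L = 256 and K = 16.

L* = 256, K* = 16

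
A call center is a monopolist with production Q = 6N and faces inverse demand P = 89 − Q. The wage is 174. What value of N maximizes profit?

Marginal revenue from the inverse demand is MR = 89 − 2Q.
The marginal product is MP_N = 6.
A monopolist hires until marginal revenue product equals the wage: MR·MP_N = w.
(89 − 12N)·6 = 174, so N = 5.

N* = 5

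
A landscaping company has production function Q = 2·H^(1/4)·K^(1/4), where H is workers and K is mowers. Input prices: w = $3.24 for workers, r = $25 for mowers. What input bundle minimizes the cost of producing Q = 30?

Cost minimization requires the marginal rate of technical substitution to equal the input-price ratio: MP_H/MP_K = w/r.
Here MP_H/MP_K = (1/4)·(K/H)/(1/4) = (K/H). Setting this equal to 3.24/25 = 0.1296 gives K = 0.1296H.
Substituting into Q = 30: 2·H^(1/4)·(0.1296H)^(1/4) = 30.
Solving, H = 625 and K = 81.

H* = 625, K* = 81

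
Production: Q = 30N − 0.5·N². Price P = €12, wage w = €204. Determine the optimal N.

The marginal product of N is MP_N = 30 − N.
A price-taking firm hires until the value of the marginal product equals the wage: P·MP_N = w, so 12·(30 − N) = 204.
Then 30 − N = 17, giving N = 13.

N* = 13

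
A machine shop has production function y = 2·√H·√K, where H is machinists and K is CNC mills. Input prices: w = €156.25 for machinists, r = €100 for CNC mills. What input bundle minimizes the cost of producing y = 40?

H* = 16, K* = 25

Cost minimization requires the marginal rate of technical substitution to equal the input-price ratio: MP_H/MP_K = w/r.
Here MP_H/MP_K = (1/2)·(K/H)/(1/2) = (K/H). Setting this equal to 156.25/100 = 1.5625 gives K = 1.5625H.
Substituting into y = 40: 2·H^(1/2)·(1.5625H)^(1/2) = 40.
Solving, H = 16 and K = 25.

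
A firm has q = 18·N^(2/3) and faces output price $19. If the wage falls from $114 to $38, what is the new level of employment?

N* = 216

From P·MP_N = w with MP_N = 12·N^(-1/3), the labor demand is N(w) = (228/w)^(3).
At w = 114: N = 8. At w = 38: N = 216.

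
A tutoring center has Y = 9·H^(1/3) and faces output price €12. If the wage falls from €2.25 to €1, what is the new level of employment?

H* = 216

From P·MP_H = w with MP_H = 3·H^(-2/3), the labor demand is H(w) = (36/w)^(3/2).
At w = 2.25: H = 64. At w = 1: H = 216.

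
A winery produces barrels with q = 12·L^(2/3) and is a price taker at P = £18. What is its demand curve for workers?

L(w) = 2985984/w³

MP_L = (2/3)·12·L^(-1/3) = 8·L^(-1/3).
Setting P·MP_L = w: 144·L^(-1/3) = w.
Solving for L: L^(-1/3) = w/144, so L = (144/w)^(3).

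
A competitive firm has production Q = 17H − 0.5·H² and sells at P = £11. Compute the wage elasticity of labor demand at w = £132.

ε = -2.4

From P·MP_H = w with MP_H = 17 − H, labor demand is H(w) = 17 − w/11.
dH/dw = −1/(11) = -1/11.
At w = 132, H = 5, so ε = (dH/dw)·(w/H) = (-1/11)·(132/5) = -2.4.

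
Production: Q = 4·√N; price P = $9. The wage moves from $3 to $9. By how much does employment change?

From P·MP_N = w with MP_N = 2·N^(-1/2), the labor demand is N(w) = (18/w)^(2).
At w = 3: N = 36. At w = 9: N = 4.
ΔN = 4 − 36 = -32.

ΔN = -32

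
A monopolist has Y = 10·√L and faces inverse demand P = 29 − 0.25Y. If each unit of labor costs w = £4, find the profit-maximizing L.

Marginal revenue from the inverse demand is MR = 29 − 0.5Y.
The marginal product is MP_L = 5·L^(-1/2).
A monopolist hires until marginal revenue product equals the wage: MR·MP_L = w.
At L, Y = 10·√L. Substituting and solving: (29 − 5·√L)·5·L^(-1/2) = 4 gives L = 25.

L* = 25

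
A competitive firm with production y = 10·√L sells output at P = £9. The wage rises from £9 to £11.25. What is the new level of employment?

From P·MP_L = w with MP_L = 5·L^(-1/2), the labor demand is L(w) = (45/w)^(2).
At w = 9: L = 25. At w = 11.25: L = 16.

L* = 16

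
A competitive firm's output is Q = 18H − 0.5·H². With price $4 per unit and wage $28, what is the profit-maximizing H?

The marginal product of H is MP_H = 18 − H.
A price-taking firm hires until the value of the marginal product equals the wage: P·MP_H = w, so 4·(18 − H) = 28.
Then 18 − H = 7, giving H = 11.

H* = 11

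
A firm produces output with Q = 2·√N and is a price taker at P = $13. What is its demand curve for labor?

MP_N = (1/2)·2·N^(-1/2) = N^(-1/2).
Setting P·MP_N = w: 13·N^(-1/2) = w.
Solving for N: N^(-1/2) = w/13, so N = (13/w)^(2).

N(w) = 169/w²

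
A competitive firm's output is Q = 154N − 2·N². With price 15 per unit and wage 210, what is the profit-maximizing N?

N* = 35

The marginal product of N is MP_N = 154 − 4N.
A price-taking firm hires until the value of the marginal product equals the wage: P·MP_N = w, so 15·(154 − 4N) = 210.
Then 154 − 4N = 14, giving N = 35.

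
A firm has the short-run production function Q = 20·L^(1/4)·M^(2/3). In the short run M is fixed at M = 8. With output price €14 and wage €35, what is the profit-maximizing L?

With M = 8, MP_L = (1/4)·20·L^(-3/4)·8^(2/3) = 20·L^(-3/4).
Profit maximization for a price taker requires P·MP_L = w: 14·20·L^(-3/4) = 35.
So L^(-3/4) = 0.125, which gives L = 16.

L* = 16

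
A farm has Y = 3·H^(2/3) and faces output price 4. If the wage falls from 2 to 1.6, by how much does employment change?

From P·MP_H = w with MP_H = 2·H^(-1/3), the labor demand is H(w) = (8/w)^(3).
At w = 2: H = 64. At w = 1.6: H = 125.
ΔH = 125 − 64 = 61.

ΔH = 61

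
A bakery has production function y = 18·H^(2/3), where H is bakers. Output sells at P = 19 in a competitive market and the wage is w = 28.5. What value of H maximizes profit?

H* = 512

MP_H = (2/3)·18·H^(-1/3) = 12·H^(-1/3).
Profit maximization for a price taker requires P·MP_H = w: 19·12·H^(-1/3) = 28.5.
So H^(-1/3) = 0.125, which gives H = 512.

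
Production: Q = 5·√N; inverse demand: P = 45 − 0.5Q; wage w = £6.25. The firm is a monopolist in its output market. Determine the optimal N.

N* = 36

Marginal revenue from the inverse demand is MR = 45 − Q.
The marginal product is MP_N = 2.5·N^(-1/2).
A monopolist hires until marginal revenue product equals the wage: MR·MP_N = w.
At N, Q = 5·√N. Substituting and solving: (45 − 5·√N)·2.5·N^(-1/2) = 6.25 gives N = 36.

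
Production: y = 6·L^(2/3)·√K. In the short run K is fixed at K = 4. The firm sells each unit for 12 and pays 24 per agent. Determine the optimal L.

With K = 4, MP_L = (2/3)·6·L^(-1/3)·4^(1/2) = 8·L^(-1/3).
Profit maximization for a price taker requires P·MP_L = w: 12·8·L^(-1/3) = 24.
So L^(-1/3) = 0.25, which gives L = 64.

L* = 64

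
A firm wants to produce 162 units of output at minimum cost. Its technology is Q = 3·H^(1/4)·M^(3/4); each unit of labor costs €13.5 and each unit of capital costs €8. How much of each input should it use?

H* = 16, M* = 81

Cost minimization requires the marginal rate of technical substitution to equal the input-price ratio: MP_H/MP_M = w/r.
Here MP_H/MP_M = (1/4)·(M/H)/(3/4) = (1/3)·(M/H). Setting this equal to 13.5/8 = 1.6875 gives M = 5.0625H.
Substituting into Q = 162: 3·H^(1/4)·(5.0625H)^(3/4) = 162.
Solving, H = 16 and M = 81.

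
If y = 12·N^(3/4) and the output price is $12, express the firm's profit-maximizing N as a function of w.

MP_N = (3/4)·12·N^(-1/4) = 9·N^(-1/4).
Setting P·MP_N = w: 108·N^(-1/4) = w.
Solving for N: N^(-1/4) = w/108, so N = (108/w)^(4).

N(w) = (108/w)^(4)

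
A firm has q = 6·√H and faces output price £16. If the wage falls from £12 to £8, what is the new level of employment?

From P·MP_H = w with MP_H = 3·H^(-1/2), the labor demand is H(w) = (48/w)^(2).
At w = 12: H = 16. At w = 8: H = 36.

H* = 36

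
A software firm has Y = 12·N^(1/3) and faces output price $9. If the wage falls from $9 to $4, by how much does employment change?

From P·MP_N = w with MP_N = 4·N^(-2/3), the labor demand is N(w) = (36/w)^(3/2).
At w = 9: N = 8. At w = 4: N = 27.
ΔN = 27 − 8 = 19.

ΔN = 19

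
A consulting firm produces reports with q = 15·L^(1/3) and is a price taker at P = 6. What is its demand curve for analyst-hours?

L(w) = (30/w)^(3/2)

MP_L = (1/3)·15·L^(-2/3) = 5·L^(-2/3).
Setting P·MP_L = w: 30·L^(-2/3) = w.
Solving for L: L^(-2/3) = w/30, so L = (30/w)^(3/2).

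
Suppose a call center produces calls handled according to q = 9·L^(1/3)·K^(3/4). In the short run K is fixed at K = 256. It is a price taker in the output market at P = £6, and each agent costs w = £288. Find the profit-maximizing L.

L* = 8

With K = 256, MP_L = (1/3)·9·L^(-2/3)·256^(3/4) = 192·L^(-2/3).
Profit maximization for a price taker requires P·MP_L = w: 6·192·L^(-2/3) = 288.
So L^(-2/3) = 0.25, which gives L = 8.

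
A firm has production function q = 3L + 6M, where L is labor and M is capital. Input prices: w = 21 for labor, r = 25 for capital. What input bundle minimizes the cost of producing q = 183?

The inputs are perfect substitutes, so the firm uses whichever has the lower cost per unit of output.
Cost per unit of output via L is w/3 = 7; via M it is r/6 = 25/6. M is cheaper.
Producing q = 183 with M alone: L = 0, M = 30.5.

L* = 0, M* = 30.5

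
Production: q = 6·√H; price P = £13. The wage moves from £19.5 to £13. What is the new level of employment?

H* = 9

From P·MP_H = w with MP_H = 3·H^(-1/2), the labor demand is H(w) = (39/w)^(2).
At w = 19.5: H = 4. At w = 13: H = 9.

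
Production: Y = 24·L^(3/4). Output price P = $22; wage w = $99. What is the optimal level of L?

MP_L = (3/4)·24·L^(-1/4) = 18·L^(-1/4).
Profit maximization for a price taker requires P·MP_L = w: 22·18·L^(-1/4) = 99.
So L^(-1/4) = 0.25, which gives L = 256.

L* = 256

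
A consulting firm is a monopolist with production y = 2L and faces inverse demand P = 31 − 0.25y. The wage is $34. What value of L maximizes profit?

L* = 14

Marginal revenue from the inverse demand is MR = 31 − 0.5y.
The marginal product is MP_L = 2.
A monopolist hires until marginal revenue product equals the wage: MR·MP_L = w.
(31 − L)·2 = 34, so L = 14.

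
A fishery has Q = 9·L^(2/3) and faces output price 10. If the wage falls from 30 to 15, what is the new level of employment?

From P·MP_L = w with MP_L = 6·L^(-1/3), the labor demand is L(w) = (60/w)^(3).
At w = 30: L = 8. At w = 15: L = 64.

L* = 64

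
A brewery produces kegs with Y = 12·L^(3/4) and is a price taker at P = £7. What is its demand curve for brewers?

MP_L = (3/4)·12·L^(-1/4) = 9·L^(-1/4).
Setting P·MP_L = w: 63·L^(-1/4) = w.
Solving for L: L^(-1/4) = w/63, so L = (63/w)^(4).

L(w) = (63/w)^(4)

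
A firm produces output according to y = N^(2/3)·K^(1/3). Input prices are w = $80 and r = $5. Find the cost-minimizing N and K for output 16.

Cost minimization requires the marginal rate of technical substitution to equal the input-price ratio: MP_N/MP_K = w/r.
Here MP_N/MP_K = (2/3)·(K/N)/(1/3) = 2·(K/N). Setting this equal to 80/5 = 16 gives K = 8N.
Substituting into y = 16: N^(2/3)·(8N)^(1/3) = 16.
Solving, N = 8 and K = 64.

N* = 8, K* = 64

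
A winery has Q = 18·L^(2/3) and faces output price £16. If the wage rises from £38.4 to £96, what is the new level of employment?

From P·MP_L = w with MP_L = 12·L^(-1/3), the labor demand is L(w) = (192/w)^(3).
At w = 38.4: L = 125. At w = 96: L = 8.

L* = 8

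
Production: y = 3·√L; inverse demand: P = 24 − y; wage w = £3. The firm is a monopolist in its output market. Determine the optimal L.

L* = 9

Marginal revenue from the inverse demand is MR = 24 − 2y.
The marginal product is MP_L = 1.5·L^(-1/2).
A monopolist hires until marginal revenue product equals the wage: MR·MP_L = w.
At L, y = 3·√L. Substituting and solving: (24 − 6·√L)·1.5·L^(-1/2) = 3 gives L = 9.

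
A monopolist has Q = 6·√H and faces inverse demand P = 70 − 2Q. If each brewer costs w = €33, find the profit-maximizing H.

H* = 4

Marginal revenue from the inverse demand is MR = 70 − 4Q.
The marginal product is MP_H = 3·H^(-1/2).
A monopolist hires until marginal revenue product equals the wage: MR·MP_H = w.
At H, Q = 6·√H. Substituting and solving: (70 − 24·√H)·3·H^(-1/2) = 33 gives H = 4.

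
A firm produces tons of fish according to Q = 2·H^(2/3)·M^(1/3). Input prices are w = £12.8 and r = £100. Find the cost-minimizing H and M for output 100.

H* = 125, M* = 8

Cost minimization requires the marginal rate of technical substitution to equal the input-price ratio: MP_H/MP_M = w/r.
Here MP_H/MP_M = (2/3)·(M/H)/(1/3) = 2·(M/H). Setting this equal to 12.8/100 = 0.128 gives M = 0.064H.
Substituting into Q = 100: 2·H^(2/3)·(0.064H)^(1/3) = 100.
Solving, H = 125 and M = 8.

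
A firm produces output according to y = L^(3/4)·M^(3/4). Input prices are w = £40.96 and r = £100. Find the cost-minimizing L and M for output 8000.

L* = 625, M* = 256

Cost minimization requires the marginal rate of technical substitution to equal the input-price ratio: MP_L/MP_M = w/r.
Here MP_L/MP_M = (3/4)·(M/L)/(3/4) = (M/L). Setting this equal to 40.96/100 = 0.4096 gives M = 0.4096L.
Substituting into y = 8000: L^(3/4)·(0.4096L)^(3/4) = 8000.
Solving, L = 625 and M = 256.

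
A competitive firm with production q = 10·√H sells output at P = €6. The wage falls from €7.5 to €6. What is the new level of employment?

From P·MP_H = w with MP_H = 5·H^(-1/2), the labor demand is H(w) = (30/w)^(2).
At w = 7.5: H = 16. At w = 6: H = 25.

H* = 25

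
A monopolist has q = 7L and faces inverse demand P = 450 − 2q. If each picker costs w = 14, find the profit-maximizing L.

Marginal revenue from the inverse demand is MR = 450 − 4q.
The marginal product is MP_L = 7.
A monopolist hires until marginal revenue product equals the wage: MR·MP_L = w.
(450 − 28L)·7 = 14, so L = 16.

L* = 16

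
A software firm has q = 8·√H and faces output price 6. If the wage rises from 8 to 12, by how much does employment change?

ΔH = -5

From P·MP_H = w with MP_H = 4·H^(-1/2), the labor demand is H(w) = (24/w)^(2).
At w = 8: H = 9. At w = 12: H = 4.
ΔH = 4 − 9 = -5.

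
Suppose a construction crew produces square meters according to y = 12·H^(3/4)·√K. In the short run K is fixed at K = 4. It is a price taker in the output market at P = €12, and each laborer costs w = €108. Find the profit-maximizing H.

H* = 16

With K = 4, MP_H = (3/4)·12·H^(-1/4)·4^(1/2) = 18·H^(-1/4).
Profit maximization for a price taker requires P·MP_H = w: 12·18·H^(-1/4) = 108.
So H^(-1/4) = 0.5, which gives H = 16.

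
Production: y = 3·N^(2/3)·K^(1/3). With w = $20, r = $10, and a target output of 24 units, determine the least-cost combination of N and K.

Cost minimization requires the marginal rate of technical substitution to equal the input-price ratio: MP_N/MP_K = w/r.
Here MP_N/MP_K = (2/3)·(K/N)/(1/3) = 2·(K/N). Setting this equal to 20/10 = 2 gives K = N.
Substituting into y = 24: 3·N^(2/3)·(N)^(1/3) = 24.
Solving, N = 8 and K = 8.

N* = 8, K* = 8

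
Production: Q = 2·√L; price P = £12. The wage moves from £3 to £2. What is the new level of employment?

L* = 36

From P·MP_L = w with MP_L = L^(-1/2), the labor demand is L(w) = (12/w)^(2).
At w = 3: L = 16. At w = 2: L = 36.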